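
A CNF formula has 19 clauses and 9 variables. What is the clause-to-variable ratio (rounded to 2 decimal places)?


Clause-to-variable ratio = clauses / variables.
19 / 9 = 2.11.

2.11


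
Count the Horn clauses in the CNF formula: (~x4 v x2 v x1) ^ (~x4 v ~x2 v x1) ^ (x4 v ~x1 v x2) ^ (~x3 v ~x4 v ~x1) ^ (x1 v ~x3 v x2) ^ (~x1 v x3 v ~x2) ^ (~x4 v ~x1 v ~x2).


A Horn clause has at most one positive literal.
Clause 1: 2 positive lit(s) -> not Horn
Clause 2: 1 positive lit(s) -> Horn
Clause 3: 2 positive lit(s) -> not Horn
Clause 4: 0 positive lit(s) -> Horn
Clause 5: 2 positive lit(s) -> not Horn
Clause 6: 1 positive lit(s) -> Horn
Clause 7: 0 positive lit(s) -> Horn
Total Horn clauses = 4.

4


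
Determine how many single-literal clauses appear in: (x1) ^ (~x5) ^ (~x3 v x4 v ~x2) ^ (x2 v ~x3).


A unit clause contains exactly one literal.
Unit clauses found: (x1), (~x5).
Count = 2.

2


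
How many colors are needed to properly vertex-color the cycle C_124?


A cycle on an even number of vertices is bipartite: alternate two colors around the cycle.
Since 124 is even, two colors suffice, and at least two are needed because the graph has edges.
Chromatic number = 2.

2


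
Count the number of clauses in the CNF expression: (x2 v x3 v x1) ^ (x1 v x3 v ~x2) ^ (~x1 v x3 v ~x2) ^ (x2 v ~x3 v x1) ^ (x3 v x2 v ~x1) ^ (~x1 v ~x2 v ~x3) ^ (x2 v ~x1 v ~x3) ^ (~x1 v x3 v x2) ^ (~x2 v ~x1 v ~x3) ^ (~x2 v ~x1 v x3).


Each group enclosed in parentheses joined by ^ is one clause.
Counting the conjuncts: 10 clauses.

10


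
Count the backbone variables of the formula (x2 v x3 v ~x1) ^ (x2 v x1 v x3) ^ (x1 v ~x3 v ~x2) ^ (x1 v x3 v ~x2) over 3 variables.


Find all satisfying assignments: 4 model(s).
Check which variables have the same value in every model.
No variable is fixed across all models.
Backbone size = 0.

0


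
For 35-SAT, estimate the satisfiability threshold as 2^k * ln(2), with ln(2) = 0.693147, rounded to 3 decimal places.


Using the asymptotic formula: threshold ~ 2^k * ln(2).
2^35 = 34359738368.
34359738368 * 0.693147 = 23816349570.564.

23816349570.564


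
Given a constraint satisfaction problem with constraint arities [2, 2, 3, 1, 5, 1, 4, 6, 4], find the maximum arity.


The arities are: 2, 2, 3, 1, 5, 1, 4, 6, 4.
Scan for the maximum value.
Maximum arity = 6.

6


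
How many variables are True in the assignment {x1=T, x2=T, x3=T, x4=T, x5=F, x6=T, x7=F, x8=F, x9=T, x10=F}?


The weight is the number of variables assigned True.
True variables: x1, x2, x3, x4, x6, x9.
Weight = 6.

6


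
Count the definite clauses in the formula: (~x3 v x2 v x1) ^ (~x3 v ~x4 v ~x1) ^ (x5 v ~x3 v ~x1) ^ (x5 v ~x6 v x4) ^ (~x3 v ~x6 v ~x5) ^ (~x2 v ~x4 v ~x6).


A definite clause has exactly one positive literal.
Clause 1: 2 positive -> not definite
Clause 2: 0 positive -> not definite
Clause 3: 1 positive -> definite
Clause 4: 2 positive -> not definite
Clause 5: 0 positive -> not definite
Clause 6: 0 positive -> not definite
Definite clause count = 1.

1


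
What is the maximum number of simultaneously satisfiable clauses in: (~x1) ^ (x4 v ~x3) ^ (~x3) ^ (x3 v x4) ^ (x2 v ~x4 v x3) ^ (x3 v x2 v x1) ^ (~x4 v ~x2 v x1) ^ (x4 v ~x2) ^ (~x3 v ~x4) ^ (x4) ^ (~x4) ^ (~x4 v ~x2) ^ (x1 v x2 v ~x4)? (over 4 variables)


Enumerate all 16 truth assignments.
For each, count how many of the 13 clauses are satisfied.
The formula is not fully satisfiable, so the maximum is below 13.
Maximum simultaneously satisfiable clauses = 10.

10


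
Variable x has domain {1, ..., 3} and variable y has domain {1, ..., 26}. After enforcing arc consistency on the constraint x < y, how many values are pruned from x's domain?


For the constraint x < y, x needs a supporting value in y's domain.
x can be at most 25 (one less than y's maximum).
Valid x values from domain: 3 out of 3.
Pruned = 3 - 3 = 0.

0


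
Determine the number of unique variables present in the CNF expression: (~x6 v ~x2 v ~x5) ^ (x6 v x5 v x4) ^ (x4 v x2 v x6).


Identify each distinct variable in the formula.
Variables found: x2, x4, x5, x6.
Total distinct variables = 4.

4


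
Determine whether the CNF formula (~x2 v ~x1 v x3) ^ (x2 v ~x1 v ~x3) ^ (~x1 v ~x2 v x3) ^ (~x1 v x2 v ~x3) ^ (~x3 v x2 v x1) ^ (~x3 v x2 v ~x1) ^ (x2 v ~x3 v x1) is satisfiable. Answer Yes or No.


Check all 8 possible truth assignments.
Number of satisfying assignments found: 5.
The formula is satisfiable.

Yes


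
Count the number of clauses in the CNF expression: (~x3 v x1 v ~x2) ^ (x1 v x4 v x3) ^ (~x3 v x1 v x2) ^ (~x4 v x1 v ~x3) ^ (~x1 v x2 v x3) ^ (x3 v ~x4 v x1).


Each group enclosed in parentheses joined by ^ is one clause.
Counting the conjuncts: 6 clauses.

6


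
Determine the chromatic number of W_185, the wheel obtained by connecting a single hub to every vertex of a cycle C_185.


W_185 consists of the cycle C_185 together with a hub vertex adjacent to every cycle vertex.
The cycle C_185 needs 3 colors (odd cycle -> 3).
The hub is adjacent to every cycle vertex, so it must receive a new color distinct from all of them.
Chromatic number = 3 + 1 = 4.

4


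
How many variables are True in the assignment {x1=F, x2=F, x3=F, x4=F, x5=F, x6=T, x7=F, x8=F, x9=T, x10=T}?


The weight is the number of variables assigned True.
True variables: x6, x9, x10.
Weight = 3.

3


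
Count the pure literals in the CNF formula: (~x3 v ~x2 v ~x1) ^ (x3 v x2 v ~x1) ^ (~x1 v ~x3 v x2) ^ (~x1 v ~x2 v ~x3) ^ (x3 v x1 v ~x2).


A pure literal appears in only one polarity across all clauses.
No pure literals found.
Count = 0.

0


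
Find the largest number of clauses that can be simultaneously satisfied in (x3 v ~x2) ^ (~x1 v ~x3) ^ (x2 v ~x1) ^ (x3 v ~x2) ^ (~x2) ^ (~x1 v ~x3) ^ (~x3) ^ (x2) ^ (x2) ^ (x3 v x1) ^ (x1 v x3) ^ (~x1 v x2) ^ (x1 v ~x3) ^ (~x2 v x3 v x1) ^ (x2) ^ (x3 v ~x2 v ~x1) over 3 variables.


Enumerate all 8 truth assignments.
For each, count how many of the 16 clauses are satisfied.
The formula is not fully satisfiable, so the maximum is below 16.
Maximum simultaneously satisfiable clauses = 13.

13


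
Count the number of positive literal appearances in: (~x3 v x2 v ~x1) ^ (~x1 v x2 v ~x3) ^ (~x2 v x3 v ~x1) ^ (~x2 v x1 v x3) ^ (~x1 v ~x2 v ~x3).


Scan each clause for unnegated literals.
Clause 1: 1 positive; Clause 2: 1 positive; Clause 3: 1 positive; Clause 4: 2 positive; Clause 5: 0 positive.
Total positive literal occurrences = 5.

5


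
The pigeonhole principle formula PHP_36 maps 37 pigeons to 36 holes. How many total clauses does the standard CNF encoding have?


The PHP encoding has two parts:
1) At-least-one-hole clauses: 37 (one per pigeon, each with 36 literals).
2) At-most-one-pigeon-per-hole clauses: 36 holes * C(37,2) = 36 * 666 = 23976.
Total clauses = 37 + 23976 = 24013.

24013


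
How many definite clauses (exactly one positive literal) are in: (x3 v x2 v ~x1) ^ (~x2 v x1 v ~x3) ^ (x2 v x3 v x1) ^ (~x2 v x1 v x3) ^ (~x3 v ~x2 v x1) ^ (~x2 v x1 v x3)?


A definite clause has exactly one positive literal.
Clause 1: 2 positive -> not definite
Clause 2: 1 positive -> definite
Clause 3: 3 positive -> not definite
Clause 4: 2 positive -> not definite
Clause 5: 1 positive -> definite
Clause 6: 2 positive -> not definite
Definite clause count = 2.

2


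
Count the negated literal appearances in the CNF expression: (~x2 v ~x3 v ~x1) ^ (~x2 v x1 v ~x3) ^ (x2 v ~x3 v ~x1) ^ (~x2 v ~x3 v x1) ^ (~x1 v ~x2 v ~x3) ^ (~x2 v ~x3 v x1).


Scan each clause for negated literals.
Clause 1: 3 negative; Clause 2: 2 negative; Clause 3: 2 negative; Clause 4: 2 negative; Clause 5: 3 negative; Clause 6: 2 negative.
Total negative literal occurrences = 14.

14


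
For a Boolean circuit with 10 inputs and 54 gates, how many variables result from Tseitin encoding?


The Tseitin transformation introduces one auxiliary variable per gate.
Total variables = inputs + gates = 10 + 54 = 64.

64


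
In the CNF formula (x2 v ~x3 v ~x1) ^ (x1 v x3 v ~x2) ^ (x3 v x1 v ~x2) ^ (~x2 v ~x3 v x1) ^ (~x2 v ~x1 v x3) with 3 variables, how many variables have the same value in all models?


Find all satisfying assignments: 4 model(s).
Check which variables have the same value in every model.
No variable is fixed across all models.
Backbone size = 0.

0


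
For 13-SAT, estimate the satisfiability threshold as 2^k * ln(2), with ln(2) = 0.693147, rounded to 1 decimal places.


Using the asymptotic formula: threshold ~ 2^k * ln(2).
2^13 = 8192.
8192 * 0.693147 = 5678.3.

5678.3


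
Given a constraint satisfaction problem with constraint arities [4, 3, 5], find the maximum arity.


The arities are: 4, 3, 5.
Scan for the maximum value.
Maximum arity = 5.

5


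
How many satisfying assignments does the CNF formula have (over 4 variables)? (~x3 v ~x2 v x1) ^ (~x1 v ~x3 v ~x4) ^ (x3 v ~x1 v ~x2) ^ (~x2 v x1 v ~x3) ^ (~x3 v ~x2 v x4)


Enumerate all 16 truth assignments over 4 variables.
Test each against every clause.
Satisfying assignments found: 9.

9


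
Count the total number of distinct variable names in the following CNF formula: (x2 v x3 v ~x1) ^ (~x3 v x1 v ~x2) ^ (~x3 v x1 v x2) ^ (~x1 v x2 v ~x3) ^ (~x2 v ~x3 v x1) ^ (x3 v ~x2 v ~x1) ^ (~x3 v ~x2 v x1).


Identify each distinct variable in the formula.
Variables found: x1, x2, x3.
Total distinct variables = 3.

3


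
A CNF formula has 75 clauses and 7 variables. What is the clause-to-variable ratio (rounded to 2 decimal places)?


Clause-to-variable ratio = clauses / variables.
75 / 7 = 10.71.

10.71


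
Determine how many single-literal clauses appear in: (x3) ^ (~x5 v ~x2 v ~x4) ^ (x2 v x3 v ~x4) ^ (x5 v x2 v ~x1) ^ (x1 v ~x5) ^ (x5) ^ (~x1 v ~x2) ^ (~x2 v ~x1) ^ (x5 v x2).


A unit clause contains exactly one literal.
Unit clauses found: (x3), (x5).
Count = 2.

2


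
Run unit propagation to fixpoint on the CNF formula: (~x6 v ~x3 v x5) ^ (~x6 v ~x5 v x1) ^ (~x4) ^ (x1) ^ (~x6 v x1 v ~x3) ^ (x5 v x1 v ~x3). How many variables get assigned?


Unit propagation repeatedly assigns the literal in any unit clause, then simplifies.
Assignments in order: x4 = F, x1 = T.
No further unit clauses remain.
Total variables assigned = 2.

2


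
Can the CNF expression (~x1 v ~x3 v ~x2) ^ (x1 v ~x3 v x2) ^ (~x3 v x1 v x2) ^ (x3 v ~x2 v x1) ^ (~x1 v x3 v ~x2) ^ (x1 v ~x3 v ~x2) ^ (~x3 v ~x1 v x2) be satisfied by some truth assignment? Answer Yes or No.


Check all 8 possible truth assignments.
Number of satisfying assignments found: 2.
The formula is satisfiable.

Yes


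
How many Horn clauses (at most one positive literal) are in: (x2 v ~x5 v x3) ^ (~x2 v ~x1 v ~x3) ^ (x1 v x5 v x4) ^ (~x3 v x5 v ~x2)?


A Horn clause has at most one positive literal.
Clause 1: 2 positive lit(s) -> not Horn
Clause 2: 0 positive lit(s) -> Horn
Clause 3: 3 positive lit(s) -> not Horn
Clause 4: 1 positive lit(s) -> Horn
Total Horn clauses = 2.

2


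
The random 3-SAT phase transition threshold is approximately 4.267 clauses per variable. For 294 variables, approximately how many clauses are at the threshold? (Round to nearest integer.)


The 3-SAT phase transition occurs at approximately 4.267 clauses per variable.
m = 4.267 * 294 = 1254.498.
Rounded to nearest integer: 1254.

1254


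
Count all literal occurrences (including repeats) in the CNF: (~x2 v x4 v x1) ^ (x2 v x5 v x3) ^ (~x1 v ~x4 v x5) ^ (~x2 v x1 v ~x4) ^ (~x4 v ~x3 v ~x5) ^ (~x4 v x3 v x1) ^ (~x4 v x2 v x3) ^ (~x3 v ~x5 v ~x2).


Clause lengths: 3, 3, 3, 3, 3, 3, 3, 3.
Sum = 3 + 3 + 3 + 3 + 3 + 3 + 3 + 3 = 24.

24


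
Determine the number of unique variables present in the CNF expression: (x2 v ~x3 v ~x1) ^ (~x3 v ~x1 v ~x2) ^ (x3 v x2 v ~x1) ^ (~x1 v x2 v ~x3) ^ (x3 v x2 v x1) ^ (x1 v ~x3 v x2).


Identify each distinct variable in the formula.
Variables found: x1, x2, x3.
Total distinct variables = 3.

3


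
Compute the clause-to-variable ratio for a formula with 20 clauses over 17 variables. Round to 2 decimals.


Clause-to-variable ratio = clauses / variables.
20 / 17 = 1.18.

1.18


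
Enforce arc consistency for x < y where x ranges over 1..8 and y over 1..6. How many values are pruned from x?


For the constraint x < y, x needs a supporting value in y's domain.
x can be at most 5 (one less than y's maximum).
Valid x values from domain: 5 out of 8.
Pruned = 8 - 5 = 3.

3


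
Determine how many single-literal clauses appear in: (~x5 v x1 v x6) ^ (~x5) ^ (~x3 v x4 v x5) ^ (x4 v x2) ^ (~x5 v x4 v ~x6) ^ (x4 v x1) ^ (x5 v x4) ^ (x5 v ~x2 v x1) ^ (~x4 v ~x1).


A unit clause contains exactly one literal.
Unit clauses found: (~x5).
Count = 1.

1


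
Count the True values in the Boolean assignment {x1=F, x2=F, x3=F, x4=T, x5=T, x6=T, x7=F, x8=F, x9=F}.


The weight is the number of variables assigned True.
True variables: x4, x5, x6.
Weight = 3.

3


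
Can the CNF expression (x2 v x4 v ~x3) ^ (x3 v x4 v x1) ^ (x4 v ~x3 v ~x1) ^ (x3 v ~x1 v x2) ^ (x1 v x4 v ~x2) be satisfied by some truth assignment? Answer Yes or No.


Check all 16 possible truth assignments.
Number of satisfying assignments found: 8.
The formula is satisfiable.

Yes


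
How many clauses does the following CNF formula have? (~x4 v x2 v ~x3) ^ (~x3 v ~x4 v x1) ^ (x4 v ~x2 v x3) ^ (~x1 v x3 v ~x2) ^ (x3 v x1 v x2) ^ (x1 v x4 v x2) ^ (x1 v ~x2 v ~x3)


Each group enclosed in parentheses joined by ^ is one clause.
Counting the conjuncts: 7 clauses.

7


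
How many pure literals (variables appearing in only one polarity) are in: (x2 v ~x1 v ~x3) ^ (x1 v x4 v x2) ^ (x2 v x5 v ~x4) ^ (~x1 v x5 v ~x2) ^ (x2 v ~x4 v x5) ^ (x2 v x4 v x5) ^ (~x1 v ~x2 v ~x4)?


A pure literal appears in only one polarity across all clauses.
Pure literals: x3 (negative only), x5 (positive only).
Count = 2.

2


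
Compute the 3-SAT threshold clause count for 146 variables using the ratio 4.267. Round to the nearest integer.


The 3-SAT phase transition occurs at approximately 4.267 clauses per variable.
m = 4.267 * 146 = 622.982.
Rounded to nearest integer: 623.

623


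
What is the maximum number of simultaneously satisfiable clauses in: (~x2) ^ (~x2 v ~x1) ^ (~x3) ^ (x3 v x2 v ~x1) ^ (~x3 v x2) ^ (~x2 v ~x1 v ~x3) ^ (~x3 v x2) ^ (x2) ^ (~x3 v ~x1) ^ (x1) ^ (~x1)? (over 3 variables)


Enumerate all 8 truth assignments.
For each, count how many of the 11 clauses are satisfied.
The formula is not fully satisfiable, so the maximum is below 11.
Maximum simultaneously satisfiable clauses = 9.

9


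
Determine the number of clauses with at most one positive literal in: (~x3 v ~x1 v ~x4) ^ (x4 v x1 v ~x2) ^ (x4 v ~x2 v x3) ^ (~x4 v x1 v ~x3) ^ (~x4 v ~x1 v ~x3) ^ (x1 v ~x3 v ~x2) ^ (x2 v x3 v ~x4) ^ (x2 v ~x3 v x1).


A Horn clause has at most one positive literal.
Clause 1: 0 positive lit(s) -> Horn
Clause 2: 2 positive lit(s) -> not Horn
Clause 3: 2 positive lit(s) -> not Horn
Clause 4: 1 positive lit(s) -> Horn
Clause 5: 0 positive lit(s) -> Horn
Clause 6: 1 positive lit(s) -> Horn
Clause 7: 2 positive lit(s) -> not Horn
Clause 8: 2 positive lit(s) -> not Horn
Total Horn clauses = 4.

4


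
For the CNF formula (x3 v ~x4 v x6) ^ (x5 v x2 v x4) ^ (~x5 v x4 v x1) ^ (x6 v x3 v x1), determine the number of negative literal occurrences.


Scan each clause for negated literals.
Clause 1: 1 negative; Clause 2: 0 negative; Clause 3: 1 negative; Clause 4: 0 negative.
Total negative literal occurrences = 2.

2


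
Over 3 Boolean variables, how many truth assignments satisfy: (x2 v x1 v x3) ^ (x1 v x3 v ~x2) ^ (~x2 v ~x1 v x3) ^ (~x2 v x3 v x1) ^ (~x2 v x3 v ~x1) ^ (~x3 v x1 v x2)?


Enumerate all 8 truth assignments over 3 variables.
Test each against every clause.
Satisfying assignments found: 4.

4


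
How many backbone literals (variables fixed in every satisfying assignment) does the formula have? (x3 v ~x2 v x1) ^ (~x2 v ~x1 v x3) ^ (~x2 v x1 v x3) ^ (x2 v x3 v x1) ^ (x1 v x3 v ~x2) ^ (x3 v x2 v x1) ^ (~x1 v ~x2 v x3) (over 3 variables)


Find all satisfying assignments: 5 model(s).
Check which variables have the same value in every model.
No variable is fixed across all models.
Backbone size = 0.

0


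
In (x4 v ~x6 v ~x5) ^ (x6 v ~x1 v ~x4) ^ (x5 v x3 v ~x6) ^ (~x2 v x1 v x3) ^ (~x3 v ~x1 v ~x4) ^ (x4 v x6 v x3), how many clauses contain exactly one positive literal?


A definite clause has exactly one positive literal.
Clause 1: 1 positive -> definite
Clause 2: 1 positive -> definite
Clause 3: 2 positive -> not definite
Clause 4: 2 positive -> not definite
Clause 5: 0 positive -> not definite
Clause 6: 3 positive -> not definite
Definite clause count = 2.

2


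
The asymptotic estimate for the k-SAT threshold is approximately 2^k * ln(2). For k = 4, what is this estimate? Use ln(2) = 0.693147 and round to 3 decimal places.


Using the asymptotic formula: threshold ~ 2^k * ln(2).
2^4 = 16.
16 * 0.693147 = 11.09.

11.09


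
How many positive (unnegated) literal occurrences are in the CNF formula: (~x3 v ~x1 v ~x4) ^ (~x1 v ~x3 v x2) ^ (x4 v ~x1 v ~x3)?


Scan each clause for unnegated literals.
Clause 1: 0 positive; Clause 2: 1 positive; Clause 3: 1 positive.
Total positive literal occurrences = 2.

2


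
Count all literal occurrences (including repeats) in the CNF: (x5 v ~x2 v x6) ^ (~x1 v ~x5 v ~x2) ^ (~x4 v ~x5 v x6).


Clause lengths: 3, 3, 3.
Sum = 3 + 3 + 3 = 9.

9


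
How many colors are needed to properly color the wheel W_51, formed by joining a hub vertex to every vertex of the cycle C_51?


W_51 consists of the cycle C_51 together with a hub vertex adjacent to every cycle vertex.
The cycle C_51 needs 3 colors (odd cycle -> 3).
The hub is adjacent to every cycle vertex, so it must receive a new color distinct from all of them.
Chromatic number = 3 + 1 = 4.

4


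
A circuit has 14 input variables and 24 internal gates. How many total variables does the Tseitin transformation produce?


The Tseitin transformation introduces one auxiliary variable per gate.
Total variables = inputs + gates = 14 + 24 = 38.

38


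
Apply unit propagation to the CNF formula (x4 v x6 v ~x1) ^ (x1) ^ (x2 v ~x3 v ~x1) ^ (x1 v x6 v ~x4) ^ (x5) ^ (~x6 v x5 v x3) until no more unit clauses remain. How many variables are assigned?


Unit propagation repeatedly assigns the literal in any unit clause, then simplifies.
Assignments in order: x1 = T, x5 = T.
No further unit clauses remain.
Total variables assigned = 2.

2


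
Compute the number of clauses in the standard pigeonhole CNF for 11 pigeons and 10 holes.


The PHP encoding has two parts:
1) At-least-one-hole clauses: 11 (one per pigeon, each with 10 literals).
2) At-most-one-pigeon-per-hole clauses: 10 holes * C(11,2) = 10 * 55 = 550.
Total clauses = 11 + 550 = 561.

561


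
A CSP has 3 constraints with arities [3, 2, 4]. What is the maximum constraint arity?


The arities are: 3, 2, 4.
Scan for the maximum value.
Maximum arity = 4.

4


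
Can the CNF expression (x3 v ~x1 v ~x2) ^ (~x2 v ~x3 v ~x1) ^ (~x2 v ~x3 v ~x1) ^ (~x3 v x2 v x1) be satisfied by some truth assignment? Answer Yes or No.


Check all 8 possible truth assignments.
Number of satisfying assignments found: 5.
The formula is satisfiable.

Yes


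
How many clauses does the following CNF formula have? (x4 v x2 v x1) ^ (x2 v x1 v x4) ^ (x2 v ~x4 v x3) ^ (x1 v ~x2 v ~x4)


Each group enclosed in parentheses joined by ^ is one clause.
Counting the conjuncts: 4 clauses.

4


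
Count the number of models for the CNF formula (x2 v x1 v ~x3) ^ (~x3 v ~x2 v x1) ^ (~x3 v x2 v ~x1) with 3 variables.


Enumerate all 8 truth assignments over 3 variables.
Test each against every clause.
Satisfying assignments found: 5.

5


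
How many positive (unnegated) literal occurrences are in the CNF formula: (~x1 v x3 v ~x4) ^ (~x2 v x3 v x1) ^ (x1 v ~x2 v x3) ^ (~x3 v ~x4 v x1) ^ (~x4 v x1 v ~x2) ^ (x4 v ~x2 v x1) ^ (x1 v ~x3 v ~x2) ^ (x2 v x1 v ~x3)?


Scan each clause for unnegated literals.
Clause 1: 1 positive; Clause 2: 2 positive; Clause 3: 2 positive; Clause 4: 1 positive; Clause 5: 1 positive; Clause 6: 2 positive; Clause 7: 1 positive; Clause 8: 2 positive.
Total positive literal occurrences = 12.

12


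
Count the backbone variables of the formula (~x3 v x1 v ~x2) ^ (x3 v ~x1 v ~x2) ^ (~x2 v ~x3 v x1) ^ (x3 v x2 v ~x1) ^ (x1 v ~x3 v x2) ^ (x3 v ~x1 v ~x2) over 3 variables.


Find all satisfying assignments: 4 model(s).
Check which variables have the same value in every model.
No variable is fixed across all models.
Backbone size = 0.

0


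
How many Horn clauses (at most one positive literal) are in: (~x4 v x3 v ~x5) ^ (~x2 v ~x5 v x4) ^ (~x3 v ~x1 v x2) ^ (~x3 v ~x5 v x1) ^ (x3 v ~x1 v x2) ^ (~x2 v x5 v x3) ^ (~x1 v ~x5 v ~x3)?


A Horn clause has at most one positive literal.
Clause 1: 1 positive lit(s) -> Horn
Clause 2: 1 positive lit(s) -> Horn
Clause 3: 1 positive lit(s) -> Horn
Clause 4: 1 positive lit(s) -> Horn
Clause 5: 2 positive lit(s) -> not Horn
Clause 6: 2 positive lit(s) -> not Horn
Clause 7: 0 positive lit(s) -> Horn
Total Horn clauses = 5.

5


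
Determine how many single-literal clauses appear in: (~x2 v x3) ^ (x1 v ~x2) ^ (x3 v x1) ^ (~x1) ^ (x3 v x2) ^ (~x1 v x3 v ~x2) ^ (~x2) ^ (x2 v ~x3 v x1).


A unit clause contains exactly one literal.
Unit clauses found: (~x1), (~x2).
Count = 2.

2


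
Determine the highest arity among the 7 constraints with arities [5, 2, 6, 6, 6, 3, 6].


The arities are: 5, 2, 6, 6, 6, 3, 6.
Scan for the maximum value.
Maximum arity = 6.

6


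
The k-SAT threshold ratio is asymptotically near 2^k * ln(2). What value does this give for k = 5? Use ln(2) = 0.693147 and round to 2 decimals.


Using the asymptotic formula: threshold ~ 2^k * ln(2).
2^5 = 32.
32 * 0.693147 = 22.18.

22.18


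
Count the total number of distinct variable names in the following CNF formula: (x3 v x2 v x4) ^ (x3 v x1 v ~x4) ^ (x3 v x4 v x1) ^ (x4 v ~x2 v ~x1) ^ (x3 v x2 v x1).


Identify each distinct variable in the formula.
Variables found: x1, x2, x3, x4.
Total distinct variables = 4.

4


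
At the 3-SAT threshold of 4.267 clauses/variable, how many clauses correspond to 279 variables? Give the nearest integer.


The 3-SAT phase transition occurs at approximately 4.267 clauses per variable.
m = 4.267 * 279 = 1190.493.
Rounded to nearest integer: 1190.

1190


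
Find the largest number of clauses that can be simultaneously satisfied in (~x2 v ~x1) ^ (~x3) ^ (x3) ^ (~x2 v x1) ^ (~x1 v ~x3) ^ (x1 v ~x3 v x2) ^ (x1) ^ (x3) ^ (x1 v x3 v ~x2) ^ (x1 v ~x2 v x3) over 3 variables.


Enumerate all 8 truth assignments.
For each, count how many of the 10 clauses are satisfied.
The formula is not fully satisfiable, so the maximum is below 10.
Maximum simultaneously satisfiable clauses = 8.

8


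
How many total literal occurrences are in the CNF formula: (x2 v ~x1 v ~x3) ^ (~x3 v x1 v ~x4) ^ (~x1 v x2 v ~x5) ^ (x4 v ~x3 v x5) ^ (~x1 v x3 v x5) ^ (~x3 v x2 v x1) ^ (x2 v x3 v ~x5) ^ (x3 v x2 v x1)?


Clause lengths: 3, 3, 3, 3, 3, 3, 3, 3.
Sum = 3 + 3 + 3 + 3 + 3 + 3 + 3 + 3 = 24.

24


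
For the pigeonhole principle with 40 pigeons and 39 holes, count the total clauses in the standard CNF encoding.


The PHP encoding has two parts:
1) At-least-one-hole clauses: 40 (one per pigeon, each with 39 literals).
2) At-most-one-pigeon-per-hole clauses: 39 holes * C(40,2) = 39 * 780 = 30420.
Total clauses = 40 + 30420 = 30460.

30460


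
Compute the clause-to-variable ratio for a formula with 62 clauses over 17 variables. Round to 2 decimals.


Clause-to-variable ratio = clauses / variables.
62 / 17 = 3.65.

3.65


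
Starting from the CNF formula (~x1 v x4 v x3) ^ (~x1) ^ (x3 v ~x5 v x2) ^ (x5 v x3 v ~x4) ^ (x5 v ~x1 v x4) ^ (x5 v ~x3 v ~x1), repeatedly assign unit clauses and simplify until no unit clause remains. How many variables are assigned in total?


Unit propagation repeatedly assigns the literal in any unit clause, then simplifies.
Assignments in order: x1 = F.
No further unit clauses remain.
Total variables assigned = 1.

1


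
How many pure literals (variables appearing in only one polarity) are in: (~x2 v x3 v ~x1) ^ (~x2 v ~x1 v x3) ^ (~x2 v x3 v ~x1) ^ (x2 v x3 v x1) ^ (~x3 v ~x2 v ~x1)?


A pure literal appears in only one polarity across all clauses.
No pure literals found.
Count = 0.

0


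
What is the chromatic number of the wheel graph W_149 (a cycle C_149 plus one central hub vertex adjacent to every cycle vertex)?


W_149 consists of the cycle C_149 together with a hub vertex adjacent to every cycle vertex.
The cycle C_149 needs 3 colors (odd cycle -> 3).
The hub is adjacent to every cycle vertex, so it must receive a new color distinct from all of them.
Chromatic number = 3 + 1 = 4.

4


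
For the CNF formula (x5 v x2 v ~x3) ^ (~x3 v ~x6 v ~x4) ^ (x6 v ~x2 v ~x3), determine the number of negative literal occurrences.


Scan each clause for negated literals.
Clause 1: 1 negative; Clause 2: 3 negative; Clause 3: 2 negative.
Total negative literal occurrences = 6.

6


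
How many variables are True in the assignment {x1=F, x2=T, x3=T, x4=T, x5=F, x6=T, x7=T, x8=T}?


The weight is the number of variables assigned True.
True variables: x2, x3, x4, x6, x7, x8.
Weight = 6.

6


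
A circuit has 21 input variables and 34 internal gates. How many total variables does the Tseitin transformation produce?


The Tseitin transformation introduces one auxiliary variable per gate.
Total variables = inputs + gates = 21 + 34 = 55.

55


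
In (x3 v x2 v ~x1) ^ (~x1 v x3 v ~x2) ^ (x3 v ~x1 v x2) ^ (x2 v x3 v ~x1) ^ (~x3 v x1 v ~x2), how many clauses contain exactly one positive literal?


A definite clause has exactly one positive literal.
Clause 1: 2 positive -> not definite
Clause 2: 1 positive -> definite
Clause 3: 2 positive -> not definite
Clause 4: 2 positive -> not definite
Clause 5: 1 positive -> definite
Definite clause count = 2.

2


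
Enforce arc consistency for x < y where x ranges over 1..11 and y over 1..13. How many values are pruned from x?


For the constraint x < y, x needs a supporting value in y's domain.
x can be at most 12 (one less than y's maximum).
Valid x values from domain: 11 out of 11.
Pruned = 11 - 11 = 0.

0


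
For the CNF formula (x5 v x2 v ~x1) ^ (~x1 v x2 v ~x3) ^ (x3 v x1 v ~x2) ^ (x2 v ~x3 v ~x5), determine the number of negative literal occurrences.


Scan each clause for negated literals.
Clause 1: 1 negative; Clause 2: 2 negative; Clause 3: 1 negative; Clause 4: 2 negative.
Total negative literal occurrences = 6.

6


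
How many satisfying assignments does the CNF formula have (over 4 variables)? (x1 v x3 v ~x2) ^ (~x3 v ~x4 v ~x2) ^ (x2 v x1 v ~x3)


Enumerate all 16 truth assignments over 4 variables.
Test each against every clause.
Satisfying assignments found: 10.

10


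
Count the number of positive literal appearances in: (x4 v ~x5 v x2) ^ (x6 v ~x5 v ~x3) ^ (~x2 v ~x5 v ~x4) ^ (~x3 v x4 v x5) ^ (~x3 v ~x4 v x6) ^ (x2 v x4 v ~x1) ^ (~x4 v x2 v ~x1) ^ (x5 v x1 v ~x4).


Scan each clause for unnegated literals.
Clause 1: 2 positive; Clause 2: 1 positive; Clause 3: 0 positive; Clause 4: 2 positive; Clause 5: 1 positive; Clause 6: 2 positive; Clause 7: 1 positive; Clause 8: 2 positive.
Total positive literal occurrences = 11.

11


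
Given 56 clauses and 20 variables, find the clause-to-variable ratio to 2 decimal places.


Clause-to-variable ratio = clauses / variables.
56 / 20 = 2.8.

2.8


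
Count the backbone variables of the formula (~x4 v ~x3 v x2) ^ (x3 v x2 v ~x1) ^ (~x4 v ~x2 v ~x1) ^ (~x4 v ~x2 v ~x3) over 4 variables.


Find all satisfying assignments: 9 model(s).
Check which variables have the same value in every model.
No variable is fixed across all models.
Backbone size = 0.

0


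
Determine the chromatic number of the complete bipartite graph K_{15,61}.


K_{15,61} is bipartite by definition: the two parts are independent sets, with every edge crossing between them.
Color all vertices in one part with color 1 and all vertices in the other part with color 2.
Since the graph has at least one edge, one color does not suffice.
Chromatic number = 2.

2


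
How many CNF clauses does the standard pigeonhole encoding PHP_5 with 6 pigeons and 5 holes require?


The PHP encoding has two parts:
1) At-least-one-hole clauses: 6 (one per pigeon, each with 5 literals).
2) At-most-one-pigeon-per-hole clauses: 5 holes * C(6,2) = 5 * 15 = 75.
Total clauses = 6 + 75 = 81.

81


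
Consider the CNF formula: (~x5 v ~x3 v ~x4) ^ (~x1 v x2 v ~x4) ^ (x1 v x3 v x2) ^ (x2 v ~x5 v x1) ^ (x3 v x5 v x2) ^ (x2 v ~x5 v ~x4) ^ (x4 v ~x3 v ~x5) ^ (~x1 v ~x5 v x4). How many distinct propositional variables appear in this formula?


Identify each distinct variable in the formula.
Variables found: x1, x2, x3, x4, x5.
Total distinct variables = 5.

5


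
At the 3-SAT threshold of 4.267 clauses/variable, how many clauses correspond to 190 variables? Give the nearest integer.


The 3-SAT phase transition occurs at approximately 4.267 clauses per variable.
m = 4.267 * 190 = 810.73.
Rounded to nearest integer: 811.

811


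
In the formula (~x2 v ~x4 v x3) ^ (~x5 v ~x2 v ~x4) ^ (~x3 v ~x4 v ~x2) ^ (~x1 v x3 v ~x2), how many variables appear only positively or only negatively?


A pure literal appears in only one polarity across all clauses.
Pure literals: x1 (negative only), x2 (negative only), x4 (negative only), x5 (negative only).
Count = 4.

4


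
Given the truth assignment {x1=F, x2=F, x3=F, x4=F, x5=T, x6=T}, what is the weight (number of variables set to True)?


The weight is the number of variables assigned True.
True variables: x5, x6.
Weight = 2.

2


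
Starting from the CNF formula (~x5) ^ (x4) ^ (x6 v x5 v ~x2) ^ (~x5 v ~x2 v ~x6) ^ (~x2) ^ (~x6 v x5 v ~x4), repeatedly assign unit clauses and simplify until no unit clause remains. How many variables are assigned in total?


Unit propagation repeatedly assigns the literal in any unit clause, then simplifies.
Assignments in order: x5 = F, x4 = T, x2 = F, x6 = F.
No further unit clauses remain.
Total variables assigned = 4.

4


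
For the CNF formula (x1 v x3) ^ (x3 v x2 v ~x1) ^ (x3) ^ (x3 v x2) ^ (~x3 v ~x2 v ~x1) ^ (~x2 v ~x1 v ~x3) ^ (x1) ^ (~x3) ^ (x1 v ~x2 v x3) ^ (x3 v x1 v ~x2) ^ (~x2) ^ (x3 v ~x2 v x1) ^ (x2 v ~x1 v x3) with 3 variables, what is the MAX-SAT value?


Enumerate all 8 truth assignments.
For each, count how many of the 13 clauses are satisfied.
The formula is not fully satisfiable, so the maximum is below 13.
Maximum simultaneously satisfiable clauses = 12.

12


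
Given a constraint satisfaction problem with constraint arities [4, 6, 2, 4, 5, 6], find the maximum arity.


The arities are: 4, 6, 2, 4, 5, 6.
Scan for the maximum value.
Maximum arity = 6.

6


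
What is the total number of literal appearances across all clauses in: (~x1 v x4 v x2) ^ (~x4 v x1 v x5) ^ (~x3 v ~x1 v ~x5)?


Clause lengths: 3, 3, 3.
Sum = 3 + 3 + 3 = 9.

9


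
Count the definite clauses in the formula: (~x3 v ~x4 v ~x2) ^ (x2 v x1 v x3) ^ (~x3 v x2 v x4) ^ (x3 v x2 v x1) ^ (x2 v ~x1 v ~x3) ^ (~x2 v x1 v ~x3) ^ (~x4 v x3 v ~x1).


A definite clause has exactly one positive literal.
Clause 1: 0 positive -> not definite
Clause 2: 3 positive -> not definite
Clause 3: 2 positive -> not definite
Clause 4: 3 positive -> not definite
Clause 5: 1 positive -> definite
Clause 6: 1 positive -> definite
Clause 7: 1 positive -> definite
Definite clause count = 3.

3


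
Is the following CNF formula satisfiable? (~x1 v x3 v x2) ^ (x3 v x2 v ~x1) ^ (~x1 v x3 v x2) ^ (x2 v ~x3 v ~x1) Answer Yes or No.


Check all 8 possible truth assignments.
Number of satisfying assignments found: 6.
The formula is satisfiable.

Yes


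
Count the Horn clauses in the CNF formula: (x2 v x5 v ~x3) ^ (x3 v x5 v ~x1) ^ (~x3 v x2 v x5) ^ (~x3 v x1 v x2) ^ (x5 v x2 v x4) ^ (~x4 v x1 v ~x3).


A Horn clause has at most one positive literal.
Clause 1: 2 positive lit(s) -> not Horn
Clause 2: 2 positive lit(s) -> not Horn
Clause 3: 2 positive lit(s) -> not Horn
Clause 4: 2 positive lit(s) -> not Horn
Clause 5: 3 positive lit(s) -> not Horn
Clause 6: 1 positive lit(s) -> Horn
Total Horn clauses = 1.

1


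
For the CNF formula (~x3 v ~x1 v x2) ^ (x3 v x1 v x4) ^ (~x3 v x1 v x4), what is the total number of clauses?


Each group enclosed in parentheses joined by ^ is one clause.
Counting the conjuncts: 3 clauses.

3


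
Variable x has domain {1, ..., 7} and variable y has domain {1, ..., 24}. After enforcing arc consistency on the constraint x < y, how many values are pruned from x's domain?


For the constraint x < y, x needs a supporting value in y's domain.
x can be at most 23 (one less than y's maximum).
Valid x values from domain: 7 out of 7.
Pruned = 7 - 7 = 0.

0


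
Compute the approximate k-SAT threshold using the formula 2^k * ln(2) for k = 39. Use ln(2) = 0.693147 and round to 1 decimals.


Using the asymptotic formula: threshold ~ 2^k * ln(2).
2^39 = 549755813888.
549755813888 * 0.693147 = 381061593129.0.

381061593129.0


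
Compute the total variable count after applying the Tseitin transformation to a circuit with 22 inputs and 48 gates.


The Tseitin transformation introduces one auxiliary variable per gate.
Total variables = inputs + gates = 22 + 48 = 70.

70


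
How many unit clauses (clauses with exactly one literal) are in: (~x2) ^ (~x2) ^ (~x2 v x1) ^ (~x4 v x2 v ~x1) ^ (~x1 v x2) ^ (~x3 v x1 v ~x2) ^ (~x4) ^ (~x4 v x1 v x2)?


A unit clause contains exactly one literal.
Unit clauses found: (~x2), (~x2), (~x4).
Count = 3.

3


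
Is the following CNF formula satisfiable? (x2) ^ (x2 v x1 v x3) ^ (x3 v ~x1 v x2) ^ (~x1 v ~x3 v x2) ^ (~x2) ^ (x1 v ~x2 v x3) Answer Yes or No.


Check all 8 possible truth assignments.
Number of satisfying assignments found: 0.
The formula is unsatisfiable.

No


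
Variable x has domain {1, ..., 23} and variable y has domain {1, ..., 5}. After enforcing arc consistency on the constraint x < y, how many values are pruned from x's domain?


For the constraint x < y, x needs a supporting value in y's domain.
x can be at most 4 (one less than y's maximum).
Valid x values from domain: 4 out of 23.
Pruned = 23 - 4 = 19.

19


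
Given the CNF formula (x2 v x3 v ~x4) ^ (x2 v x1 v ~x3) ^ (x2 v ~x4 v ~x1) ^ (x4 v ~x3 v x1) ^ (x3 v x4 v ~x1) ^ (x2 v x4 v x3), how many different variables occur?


Identify each distinct variable in the formula.
Variables found: x1, x2, x3, x4.
Total distinct variables = 4.

4


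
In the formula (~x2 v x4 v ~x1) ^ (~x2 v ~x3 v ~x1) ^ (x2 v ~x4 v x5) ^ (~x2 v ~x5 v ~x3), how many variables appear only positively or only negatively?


A pure literal appears in only one polarity across all clauses.
Pure literals: x1 (negative only), x3 (negative only).
Count = 2.

2


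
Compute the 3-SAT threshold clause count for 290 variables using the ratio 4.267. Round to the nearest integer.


The 3-SAT phase transition occurs at approximately 4.267 clauses per variable.
m = 4.267 * 290 = 1237.43.
Rounded to nearest integer: 1237.

1237


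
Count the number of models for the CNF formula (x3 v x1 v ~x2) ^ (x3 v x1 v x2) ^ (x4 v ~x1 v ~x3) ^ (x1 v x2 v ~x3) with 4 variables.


Enumerate all 16 truth assignments over 4 variables.
Test each against every clause.
Satisfying assignments found: 8.

8


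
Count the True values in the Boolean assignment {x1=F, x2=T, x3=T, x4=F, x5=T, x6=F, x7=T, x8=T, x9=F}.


The weight is the number of variables assigned True.
True variables: x2, x3, x5, x7, x8.
Weight = 5.

5


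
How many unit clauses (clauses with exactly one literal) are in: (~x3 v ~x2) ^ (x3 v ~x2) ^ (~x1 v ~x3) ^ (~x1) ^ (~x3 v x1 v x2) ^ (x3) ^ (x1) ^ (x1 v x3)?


A unit clause contains exactly one literal.
Unit clauses found: (~x1), (x3), (x1).
Count = 3.

3


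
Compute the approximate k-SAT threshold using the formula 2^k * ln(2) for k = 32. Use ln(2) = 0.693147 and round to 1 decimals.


Using the asymptotic formula: threshold ~ 2^k * ln(2).
2^32 = 4294967296.
4294967296 * 0.693147 = 2977043696.3.

2977043696.3


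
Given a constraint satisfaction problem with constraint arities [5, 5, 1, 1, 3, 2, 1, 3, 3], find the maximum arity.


The arities are: 5, 5, 1, 1, 3, 2, 1, 3, 3.
Scan for the maximum value.
Maximum arity = 5.

5


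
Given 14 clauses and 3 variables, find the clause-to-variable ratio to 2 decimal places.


Clause-to-variable ratio = clauses / variables.
14 / 3 = 4.67.

4.67


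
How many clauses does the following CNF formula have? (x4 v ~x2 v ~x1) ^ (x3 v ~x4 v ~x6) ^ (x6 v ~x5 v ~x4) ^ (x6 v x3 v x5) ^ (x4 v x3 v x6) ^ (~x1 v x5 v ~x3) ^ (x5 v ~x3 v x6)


Each group enclosed in parentheses joined by ^ is one clause.
Counting the conjuncts: 7 clauses.

7


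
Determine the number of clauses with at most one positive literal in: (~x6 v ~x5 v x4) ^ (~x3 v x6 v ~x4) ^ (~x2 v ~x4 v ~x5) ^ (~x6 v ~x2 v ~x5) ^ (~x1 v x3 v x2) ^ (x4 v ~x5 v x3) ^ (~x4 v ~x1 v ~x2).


A Horn clause has at most one positive literal.
Clause 1: 1 positive lit(s) -> Horn
Clause 2: 1 positive lit(s) -> Horn
Clause 3: 0 positive lit(s) -> Horn
Clause 4: 0 positive lit(s) -> Horn
Clause 5: 2 positive lit(s) -> not Horn
Clause 6: 2 positive lit(s) -> not Horn
Clause 7: 0 positive lit(s) -> Horn
Total Horn clauses = 5.

5


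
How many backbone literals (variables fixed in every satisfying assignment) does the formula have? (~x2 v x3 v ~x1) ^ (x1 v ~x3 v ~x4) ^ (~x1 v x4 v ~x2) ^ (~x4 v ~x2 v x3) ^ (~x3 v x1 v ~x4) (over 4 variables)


Find all satisfying assignments: 10 model(s).
Check which variables have the same value in every model.
No variable is fixed across all models.
Backbone size = 0.

0


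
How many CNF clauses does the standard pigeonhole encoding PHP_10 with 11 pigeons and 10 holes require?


The PHP encoding has two parts:
1) At-least-one-hole clauses: 11 (one per pigeon, each with 10 literals).
2) At-most-one-pigeon-per-hole clauses: 10 holes * C(11,2) = 10 * 55 = 550.
Total clauses = 11 + 550 = 561.

561


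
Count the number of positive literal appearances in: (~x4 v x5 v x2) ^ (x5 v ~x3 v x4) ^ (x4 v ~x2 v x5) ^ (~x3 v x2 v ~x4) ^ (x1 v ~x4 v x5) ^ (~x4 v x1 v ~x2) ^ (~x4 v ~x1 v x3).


Scan each clause for unnegated literals.
Clause 1: 2 positive; Clause 2: 2 positive; Clause 3: 2 positive; Clause 4: 1 positive; Clause 5: 2 positive; Clause 6: 1 positive; Clause 7: 1 positive.
Total positive literal occurrences = 11.

11


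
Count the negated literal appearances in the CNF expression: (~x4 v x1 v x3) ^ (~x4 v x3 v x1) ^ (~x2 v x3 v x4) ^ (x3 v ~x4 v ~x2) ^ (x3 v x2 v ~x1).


Scan each clause for negated literals.
Clause 1: 1 negative; Clause 2: 1 negative; Clause 3: 1 negative; Clause 4: 2 negative; Clause 5: 1 negative.
Total negative literal occurrences = 6.

6


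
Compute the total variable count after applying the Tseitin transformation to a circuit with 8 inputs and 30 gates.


The Tseitin transformation introduces one auxiliary variable per gate.
Total variables = inputs + gates = 8 + 30 = 38.

38


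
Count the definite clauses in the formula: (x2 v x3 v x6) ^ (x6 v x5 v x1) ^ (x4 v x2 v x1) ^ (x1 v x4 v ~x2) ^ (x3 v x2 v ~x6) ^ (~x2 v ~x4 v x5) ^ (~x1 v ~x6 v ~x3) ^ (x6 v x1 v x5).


A definite clause has exactly one positive literal.
Clause 1: 3 positive -> not definite
Clause 2: 3 positive -> not definite
Clause 3: 3 positive -> not definite
Clause 4: 2 positive -> not definite
Clause 5: 2 positive -> not definite
Clause 6: 1 positive -> definite
Clause 7: 0 positive -> not definite
Clause 8: 3 positive -> not definite
Definite clause count = 1.

1


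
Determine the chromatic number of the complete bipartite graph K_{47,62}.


K_{47,62} is bipartite by definition: the two parts are independent sets, with every edge crossing between them.
Color all vertices in one part with color 1 and all vertices in the other part with color 2.
Since the graph has at least one edge, one color does not suffice.
Chromatic number = 2.

2
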